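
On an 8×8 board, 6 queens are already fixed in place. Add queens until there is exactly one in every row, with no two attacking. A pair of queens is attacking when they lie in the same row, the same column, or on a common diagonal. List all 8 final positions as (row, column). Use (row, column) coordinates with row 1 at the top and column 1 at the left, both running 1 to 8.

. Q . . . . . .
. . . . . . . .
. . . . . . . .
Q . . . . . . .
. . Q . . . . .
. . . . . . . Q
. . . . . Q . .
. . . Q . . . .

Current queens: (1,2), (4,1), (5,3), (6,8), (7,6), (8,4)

(1,2) (2,5) (3,7) (4,1) (5,3) (6,8) (7,6) (8,4)

Row 2: attacked by (1,2)→{1,2,3}; (4,1)→{1,3}; (5,3)→{3,6}; (6,8)→{4,8}; (7,6)→{1,6}; (8,4)→{4}. Safe: 5, 7. Place at column 5.
Row 3: attacked by (1,2)→{2,4}; (2,5)→{4,5,6}; (4,1)→{1,2}; (5,3)→{1,3,5}; (6,8)→{5,8}; (7,6)→{2,6}; (8,4)→{4}. Safe: 7. Place at column 7.
Columns [2, 5, 7, 1, 3, 8, 6, 4], r−c [-1, -3, -4, 3, 2, -2, 1, 4], r+c [3, 7, 10, 5, 8, 14, 13, 12] are all distinct, so no two queens attack.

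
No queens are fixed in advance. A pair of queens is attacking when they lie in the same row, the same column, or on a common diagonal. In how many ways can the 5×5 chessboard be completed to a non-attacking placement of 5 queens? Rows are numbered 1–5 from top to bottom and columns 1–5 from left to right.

10

Branch on row 1: col 1 → 2; col 2 → 2; col 3 → 2; col 4 → 2; col 5 → 2.
Sum: 2 + 2 + 2 + 2 + 2 = 10.
(This is the classic 5-queens count.)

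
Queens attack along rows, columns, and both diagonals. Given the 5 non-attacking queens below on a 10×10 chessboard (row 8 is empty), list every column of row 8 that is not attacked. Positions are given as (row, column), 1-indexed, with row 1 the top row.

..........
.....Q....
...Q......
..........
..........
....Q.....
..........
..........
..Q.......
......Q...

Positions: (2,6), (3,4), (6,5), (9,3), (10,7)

columns 1, 8, 10

(2,6) attacks row 8 at column 6.
(3,4) attacks row 8 at column 4 and diagonals 9.
(6,5) attacks row 8 at column 5 and diagonals 3, 7.
(9,3) attacks row 8 at column 3 and diagonals 2, 4.
(10,7) attacks row 8 at column 7 and diagonals 5, 9.
Attacked columns: {2, 3, 4, 5, 6, 7, 9}. Safe: {1, 8, 10}.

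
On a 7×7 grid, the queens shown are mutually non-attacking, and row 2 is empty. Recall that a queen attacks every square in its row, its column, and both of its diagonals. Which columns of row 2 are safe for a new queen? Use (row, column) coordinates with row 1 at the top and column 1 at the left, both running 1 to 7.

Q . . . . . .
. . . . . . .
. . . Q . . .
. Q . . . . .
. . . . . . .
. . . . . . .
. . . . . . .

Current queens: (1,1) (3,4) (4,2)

(1,1) attacks row 2 at column 1 and diagonals 2.
(3,4) attacks row 2 at column 4 and diagonals 3, 5.
(4,2) attacks row 2 at column 2 and diagonals 4.
Attacked columns: {1, 2, 3, 4, 5}. Safe: {6, 7}.

columns 6, 7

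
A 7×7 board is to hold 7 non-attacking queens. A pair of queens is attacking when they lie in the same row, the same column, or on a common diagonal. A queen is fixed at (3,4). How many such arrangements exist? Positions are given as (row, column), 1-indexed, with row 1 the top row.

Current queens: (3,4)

4

Branch on row 1: col 1 → 1; col 3 → 1; col 5 → 1; col 7 → 1.
Sum: 1 + 1 + 1 + 1 = 4.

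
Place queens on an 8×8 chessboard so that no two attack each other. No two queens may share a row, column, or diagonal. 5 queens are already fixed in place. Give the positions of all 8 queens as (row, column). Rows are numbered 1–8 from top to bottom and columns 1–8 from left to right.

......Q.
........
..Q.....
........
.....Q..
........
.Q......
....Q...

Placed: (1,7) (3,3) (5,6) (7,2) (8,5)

(1,7) (2,1) (3,3) (4,8) (5,6) (6,4) (7,2) (8,5)

Row 2: attacked by (1,7)→{6,7,8}; (3,3)→{2,3,4}; (5,6)→{3,6}; (7,2)→{2,7}; (8,5)→{5}. Safe: 1. Place at column 1.
Row 4: attacked by (1,7)→{4,7}; (2,1)→{1,3}; (3,3)→{2,3,4}; (5,6)→{5,6,7}; (7,2)→{2,5}; (8,5)→{1,5}. Safe: 8. Place at column 8.
Row 6: attacked by (1,7)→{2,7}; (2,1)→{1,5}; (3,3)→{3,6}; (4,8)→{6,8}; (5,6)→{5,6,7}; (7,2)→{1,2,3}; (8,5)→{3,5,7}. Safe: 4. Place at column 4.
Columns [7, 1, 3, 8, 6, 4, 2, 5], r−c [-6, 1, 0, -4, -1, 2, 5, 3], r+c [8, 3, 6, 12, 11, 10, 9, 13] are all distinct, so no two queens attack.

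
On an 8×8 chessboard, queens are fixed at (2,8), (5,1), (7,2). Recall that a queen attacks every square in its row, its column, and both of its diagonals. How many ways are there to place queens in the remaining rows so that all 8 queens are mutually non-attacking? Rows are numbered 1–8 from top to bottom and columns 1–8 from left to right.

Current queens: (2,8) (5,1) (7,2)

2

Branch on row 1: col 3 → 1; col 4 → 1; col 6 → 0.
Sum: 1 + 1 + 0 = 2.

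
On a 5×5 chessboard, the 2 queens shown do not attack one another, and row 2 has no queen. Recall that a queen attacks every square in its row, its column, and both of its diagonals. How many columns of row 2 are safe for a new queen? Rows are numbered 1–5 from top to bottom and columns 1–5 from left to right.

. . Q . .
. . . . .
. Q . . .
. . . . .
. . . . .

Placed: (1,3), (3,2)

(1,3) attacks row 2 at column 3 and diagonals 2, 4.
(3,2) attacks row 2 at column 2 and diagonals 1, 3.
Attacked columns: {1, 2, 3, 4}. Safe: {5}.

1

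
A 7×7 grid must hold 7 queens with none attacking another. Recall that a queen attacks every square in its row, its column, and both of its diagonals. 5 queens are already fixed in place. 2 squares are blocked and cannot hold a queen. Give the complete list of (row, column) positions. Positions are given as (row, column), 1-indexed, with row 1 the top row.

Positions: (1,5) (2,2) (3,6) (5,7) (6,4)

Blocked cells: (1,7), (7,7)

Row 4: attacked by (1,5)→{2,5}; (2,2)→{2,4}; (3,6)→{5,6,7}; (5,7)→{6,7}; (6,4)→{2,4,6}. Safe: 1, 3. Place at column 3.
Row 7: attacked by (1,5)→{5}; (2,2)→{2,7}; (3,6)→{2,6}; (4,3)→{3,6}; (5,7)→{5,7}; (6,4)→{3,4,5}. Blocked: 7. Safe: 1. Place at column 1.
Columns [5, 2, 6, 3, 7, 4, 1], r−c [-4, 0, -3, 1, -2, 2, 6], r+c [6, 4, 9, 7, 12, 10, 8] are all distinct, so no two queens attack.

(1,5) (2,2) (3,6) (4,3) (5,7) (6,4) (7,1)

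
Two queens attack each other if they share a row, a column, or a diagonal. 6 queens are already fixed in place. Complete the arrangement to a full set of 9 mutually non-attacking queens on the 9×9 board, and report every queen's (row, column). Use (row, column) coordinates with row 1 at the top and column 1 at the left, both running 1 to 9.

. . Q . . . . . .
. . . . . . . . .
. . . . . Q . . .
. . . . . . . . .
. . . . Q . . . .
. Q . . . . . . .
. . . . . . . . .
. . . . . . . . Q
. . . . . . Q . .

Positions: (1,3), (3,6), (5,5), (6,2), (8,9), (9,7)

Row 2: attacked by (1,3)→{2,3,4}; (3,6)→{5,6,7}; (5,5)→{2,5,8}; (6,2)→{2,6}; (8,9)→{3,9}; (9,7)→{7}. Safe: 1. Place at column 1.
Row 4: attacked by (1,3)→{3,6}; (2,1)→{1,3}; (3,6)→{5,6,7}; (5,5)→{4,5,6}; (6,2)→{2,4}; (8,9)→{5,9}; (9,7)→{2,7}. Safe: 8. Place at column 8.
Row 7: attacked by (1,3)→{3,9}; (2,1)→{1,6}; (3,6)→{2,6}; (4,8)→{5,8}; (5,5)→{3,5,7}; (6,2)→{1,2,3}; (8,9)→{8,9}; (9,7)→{5,7,9}. Safe: 4. Place at column 4.
Columns [3, 1, 6, 8, 5, 2, 4, 9, 7], r−c [-2, 1, -3, -4, 0, 4, 3, -1, 2], r+c [4, 3, 9, 12, 10, 8, 11, 17, 16] are all distinct, so no two queens attack.

(1,3) (2,1) (3,6) (4,8) (5,5) (6,2) (7,4) (8,9) (9,7)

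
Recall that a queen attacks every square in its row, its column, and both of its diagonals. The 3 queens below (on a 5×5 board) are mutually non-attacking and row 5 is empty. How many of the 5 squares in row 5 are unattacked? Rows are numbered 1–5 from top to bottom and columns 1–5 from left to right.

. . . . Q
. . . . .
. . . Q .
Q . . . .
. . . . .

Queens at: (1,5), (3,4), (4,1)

1

(1,5) attacks row 5 at column 5 and diagonals 1.
(3,4) attacks row 5 at column 4 and diagonals 2.
(4,1) attacks row 5 at column 1 and diagonals 2.
Attacked columns: {1, 2, 4, 5}. Safe: {3}.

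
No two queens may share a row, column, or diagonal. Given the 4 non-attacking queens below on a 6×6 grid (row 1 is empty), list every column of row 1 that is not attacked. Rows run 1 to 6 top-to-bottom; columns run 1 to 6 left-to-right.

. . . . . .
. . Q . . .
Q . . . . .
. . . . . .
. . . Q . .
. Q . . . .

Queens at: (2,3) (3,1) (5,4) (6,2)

columns 5, 6

(2,3) attacks row 1 at column 3 and diagonals 2, 4.
(3,1) attacks row 1 at column 1 and diagonals 3.
(5,4) attacks row 1 at column 4.
(6,2) attacks row 1 at column 2.
Attacked columns: {1, 2, 3, 4}. Safe: {5, 6}.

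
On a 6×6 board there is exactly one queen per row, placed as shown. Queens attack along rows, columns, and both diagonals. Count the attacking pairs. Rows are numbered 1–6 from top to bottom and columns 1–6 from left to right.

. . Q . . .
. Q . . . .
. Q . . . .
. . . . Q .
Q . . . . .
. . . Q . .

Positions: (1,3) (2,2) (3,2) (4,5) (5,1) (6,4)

2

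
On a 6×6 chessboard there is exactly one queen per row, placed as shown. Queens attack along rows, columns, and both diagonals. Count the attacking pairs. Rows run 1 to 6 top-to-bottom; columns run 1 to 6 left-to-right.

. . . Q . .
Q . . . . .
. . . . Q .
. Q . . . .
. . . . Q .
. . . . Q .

Same column: (3,5)–(5,5) (column 5); (3,5)–(6,5) (column 5); (5,5)–(6,5) (column 5).
Same diagonal: (2,1)–(6,5) (|2−6| = |1−5| = 4).
Total attacking pairs: 4.

4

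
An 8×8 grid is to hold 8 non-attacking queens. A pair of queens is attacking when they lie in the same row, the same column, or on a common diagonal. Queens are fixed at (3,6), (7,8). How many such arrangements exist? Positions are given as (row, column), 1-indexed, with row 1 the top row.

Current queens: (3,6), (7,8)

2

Branch on row 1: col 1 → 0; col 3 → 0; col 5 → 1; col 7 → 1.
Sum: 0 + 0 + 1 + 1 = 2.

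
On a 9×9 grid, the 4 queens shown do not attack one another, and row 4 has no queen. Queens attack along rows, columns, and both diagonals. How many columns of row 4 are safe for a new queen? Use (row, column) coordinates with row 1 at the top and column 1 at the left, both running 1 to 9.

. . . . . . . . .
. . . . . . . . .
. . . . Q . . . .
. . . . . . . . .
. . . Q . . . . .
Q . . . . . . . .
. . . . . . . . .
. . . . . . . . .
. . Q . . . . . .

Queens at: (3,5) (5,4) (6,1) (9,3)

3

(3,5) attacks row 4 at column 5 and diagonals 4, 6.
(5,4) attacks row 4 at column 4 and diagonals 3, 5.
(6,1) attacks row 4 at column 1 and diagonals 3.
(9,3) attacks row 4 at column 3 and diagonals 8.
Attacked columns: {1, 3, 4, 5, 6, 8}. Safe: {2, 7, 9}.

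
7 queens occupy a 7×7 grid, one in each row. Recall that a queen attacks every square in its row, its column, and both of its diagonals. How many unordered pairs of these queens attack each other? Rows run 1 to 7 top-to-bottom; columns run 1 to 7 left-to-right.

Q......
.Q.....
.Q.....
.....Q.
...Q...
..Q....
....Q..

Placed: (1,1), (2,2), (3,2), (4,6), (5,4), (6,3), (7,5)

Same column: (2,2)–(3,2) (column 2).
Same diagonal: (1,1)–(2,2) (|1−2| = |1−2| = 1); (3,2)–(5,4) (|3−5| = |2−4| = 2); (5,4)–(6,3) (|5−6| = |4−3| = 1).
Total attacking pairs: 4.

4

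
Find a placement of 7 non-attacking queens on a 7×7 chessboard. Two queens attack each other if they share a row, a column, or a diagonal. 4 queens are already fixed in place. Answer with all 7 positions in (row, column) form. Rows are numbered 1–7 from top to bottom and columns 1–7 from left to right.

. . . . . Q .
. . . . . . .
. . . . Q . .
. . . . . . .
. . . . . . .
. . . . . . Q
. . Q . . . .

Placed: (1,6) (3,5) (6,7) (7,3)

(1,6) (2,2) (3,5) (4,1) (5,4) (6,7) (7,3)

Row 2: attacked by (1,6)→{5,6,7}; (3,5)→{4,5,6}; (6,7)→{3,7}; (7,3)→{3}. Safe: 1, 2. Place at column 2.
Row 4: attacked by (1,6)→{3,6}; (2,2)→{2,4}; (3,5)→{4,5,6}; (6,7)→{5,7}; (7,3)→{3,6}. Safe: 1. Place at column 1.
Row 5: attacked by (1,6)→{2,6}; (2,2)→{2,5}; (3,5)→{3,5,7}; (4,1)→{1,2}; (6,7)→{6,7}; (7,3)→{1,3,5}. Safe: 4. Place at column 4.
Columns [6, 2, 5, 1, 4, 7, 3], r−c [-5, 0, -2, 3, 1, -1, 4], r+c [7, 4, 8, 5, 9, 13, 10] are all distinct, so no two queens attack.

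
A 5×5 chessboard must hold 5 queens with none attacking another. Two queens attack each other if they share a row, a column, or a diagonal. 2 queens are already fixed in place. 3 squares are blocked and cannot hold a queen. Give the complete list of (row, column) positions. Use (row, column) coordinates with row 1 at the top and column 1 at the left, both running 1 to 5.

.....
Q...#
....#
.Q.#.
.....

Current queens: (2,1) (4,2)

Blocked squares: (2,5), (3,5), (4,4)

(1,3) (2,1) (3,4) (4,2) (5,5)

Row 1: attacked by (2,1)→{1,2}; (4,2)→{2,5}. Safe: 3, 4. Place at column 3.
Row 3: attacked by (1,3)→{1,3,5}; (2,1)→{1,2}; (4,2)→{1,2,3}. Blocked: 5. Safe: 4. Place at column 4.
Row 5: attacked by (1,3)→{3}; (2,1)→{1,4}; (3,4)→{2,4}; (4,2)→{1,2,3}. Safe: 5. Place at column 5.
Columns [3, 1, 4, 2, 5], r−c [-2, 1, -1, 2, 0], r+c [4, 3, 7, 6, 10] are all distinct, so no two queens attack.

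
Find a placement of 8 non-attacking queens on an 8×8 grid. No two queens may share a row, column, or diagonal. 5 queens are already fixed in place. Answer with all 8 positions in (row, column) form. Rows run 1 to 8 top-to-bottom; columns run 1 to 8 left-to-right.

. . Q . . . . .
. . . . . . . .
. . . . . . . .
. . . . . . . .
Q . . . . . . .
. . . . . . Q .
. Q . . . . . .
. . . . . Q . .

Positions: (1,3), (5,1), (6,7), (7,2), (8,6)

(1,3) (2,5) (3,8) (4,4) (5,1) (6,7) (7,2) (8,6)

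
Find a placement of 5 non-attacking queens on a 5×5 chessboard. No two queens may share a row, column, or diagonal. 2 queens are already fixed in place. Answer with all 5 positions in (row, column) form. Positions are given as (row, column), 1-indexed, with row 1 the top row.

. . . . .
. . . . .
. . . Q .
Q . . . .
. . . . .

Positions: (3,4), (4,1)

Row 1: attacked by (3,4)→{2,4}; (4,1)→{1,4}. Safe: 3, 5. Place at column 5.
Row 2: attacked by (1,5)→{4,5}; (3,4)→{3,4,5}; (4,1)→{1,3}. Safe: 2. Place at column 2.
Row 5: attacked by (1,5)→{1,5}; (2,2)→{2,5}; (3,4)→{2,4}; (4,1)→{1,2}. Safe: 3. Place at column 3.
Columns [5, 2, 4, 1, 3], r−c [-4, 0, -1, 3, 2], r+c [6, 4, 7, 5, 8] are all distinct, so no two queens attack.

(1,5) (2,2) (3,4) (4,1) (5,3)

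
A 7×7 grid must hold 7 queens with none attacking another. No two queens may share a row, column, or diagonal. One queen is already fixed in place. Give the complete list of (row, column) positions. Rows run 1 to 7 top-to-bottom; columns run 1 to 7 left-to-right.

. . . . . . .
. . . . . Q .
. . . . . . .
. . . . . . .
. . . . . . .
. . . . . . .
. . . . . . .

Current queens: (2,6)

(1,1) (2,6) (3,4) (4,2) (5,7) (6,5) (7,3)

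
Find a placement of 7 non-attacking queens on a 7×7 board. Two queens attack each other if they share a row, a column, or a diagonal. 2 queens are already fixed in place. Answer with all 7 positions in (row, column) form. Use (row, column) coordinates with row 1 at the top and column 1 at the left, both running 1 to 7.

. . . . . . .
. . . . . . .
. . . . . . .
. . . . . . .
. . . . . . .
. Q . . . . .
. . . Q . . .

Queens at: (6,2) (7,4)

Row 1: attacked by (6,2)→{2,7}; (7,4)→{4}. Safe: 1, 3, 5, 6. Place at column 6.
Row 2: attacked by (1,6)→{5,6,7}; (6,2)→{2,6}; (7,4)→{4}. Safe: 1, 3. Place at column 1.
Row 3: attacked by (1,6)→{4,6}; (2,1)→{1,2}; (6,2)→{2,5}; (7,4)→{4}. Safe: 3, 7. Place at column 3.
Row 4: attacked by (1,6)→{3,6}; (2,1)→{1,3}; (3,3)→{2,3,4}; (6,2)→{2,4}; (7,4)→{1,4,7}. Safe: 5. Place at column 5.
Row 5: attacked by (1,6)→{2,6}; (2,1)→{1,4}; (3,3)→{1,3,5}; (4,5)→{4,5,6}; (6,2)→{1,2,3}; (7,4)→{2,4,6}. Safe: 7. Place at column 7.
Columns [6, 1, 3, 5, 7, 2, 4], r−c [-5, 1, 0, -1, -2, 4, 3], r+c [7, 3, 6, 9, 12, 8, 11] are all distinct, so no two queens attack.

(1,6) (2,1) (3,3) (4,5) (5,7) (6,2) (7,4)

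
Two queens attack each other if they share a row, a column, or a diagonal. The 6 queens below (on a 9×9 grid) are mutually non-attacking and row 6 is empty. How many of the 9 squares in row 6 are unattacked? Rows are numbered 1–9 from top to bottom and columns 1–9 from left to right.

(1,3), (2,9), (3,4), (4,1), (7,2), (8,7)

(1,3) attacks row 6 at column 3 and diagonals 8.
(2,9) attacks row 6 at column 9 and diagonals 5.
(3,4) attacks row 6 at column 4 and diagonals 1, 7.
(4,1) attacks row 6 at column 1 and diagonals 3.
(7,2) attacks row 6 at column 2 and diagonals 1, 3.
(8,7) attacks row 6 at column 7 and diagonals 5, 9.
Attacked columns: {1, 2, 3, 4, 5, 7, 8, 9}. Safe: {6}.

1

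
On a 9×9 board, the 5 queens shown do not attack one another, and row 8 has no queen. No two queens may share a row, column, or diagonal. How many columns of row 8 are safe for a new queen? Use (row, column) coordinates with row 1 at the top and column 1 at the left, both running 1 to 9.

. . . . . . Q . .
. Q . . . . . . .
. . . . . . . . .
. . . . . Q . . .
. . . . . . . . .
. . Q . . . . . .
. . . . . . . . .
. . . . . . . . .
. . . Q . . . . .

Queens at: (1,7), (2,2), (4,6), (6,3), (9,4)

(1,7) attacks row 8 at column 7.
(2,2) attacks row 8 at column 2 and diagonals 8.
(4,6) attacks row 8 at column 6 and diagonals 2.
(6,3) attacks row 8 at column 3 and diagonals 1, 5.
(9,4) attacks row 8 at column 4 and diagonals 3, 5.
Attacked columns: {1, 2, 3, 4, 5, 6, 7, 8}. Safe: {9}.

1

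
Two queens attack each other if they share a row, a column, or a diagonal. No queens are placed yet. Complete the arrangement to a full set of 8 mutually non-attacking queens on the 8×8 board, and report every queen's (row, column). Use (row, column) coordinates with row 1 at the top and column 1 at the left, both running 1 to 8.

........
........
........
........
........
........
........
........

(1,1) (2,6) (3,8) (4,3) (5,7) (6,4) (7,2) (8,5)

Row 1: Safe: 1, 2, 3, 4, 5, 6, 7, 8. Place at column 1.
Row 2: attacked by (1,1)→{1,2}. Safe: 3, 4, 5, 6, 7, 8. Place at column 6.
Row 3: attacked by (1,1)→{1,3}; (2,6)→{5,6,7}. Safe: 2, 4, 8. Place at column 8.
Row 4: attacked by (1,1)→{1,4}; (2,6)→{4,6,8}; (3,8)→{7,8}. Safe: 2, 3, 5. Place at column 3.
Row 5: attacked by (1,1)→{1,5}; (2,6)→{3,6}; (3,8)→{6,8}; (4,3)→{2,3,4}. Safe: 7. Place at column 7.
Row 6: attacked by (1,1)→{1,6}; (2,6)→{2,6}; (3,8)→{5,8}; (4,3)→{1,3,5}; (5,7)→{6,7,8}. Safe: 4. Place at column 4.
Row 7: attacked by (1,1)→{1,7}; (2,6)→{1,6}; (3,8)→{4,8}; (4,3)→{3,6}; (5,7)→{5,7}; (6,4)→{3,4,5}. Safe: 2. Place at column 2.
Row 8: attacked by (1,1)→{1,8}; (2,6)→{6}; (3,8)→{3,8}; (4,3)→{3,7}; (5,7)→{4,7}; (6,4)→{2,4,6}; (7,2)→{1,2,3}. Safe: 5. Place at column 5.
Columns [1, 6, 8, 3, 7, 4, 2, 5], r−c [0, -4, -5, 1, -2, 2, 5, 3], r+c [2, 8, 11, 7, 12, 10, 9, 13] are all distinct, so no two queens attack.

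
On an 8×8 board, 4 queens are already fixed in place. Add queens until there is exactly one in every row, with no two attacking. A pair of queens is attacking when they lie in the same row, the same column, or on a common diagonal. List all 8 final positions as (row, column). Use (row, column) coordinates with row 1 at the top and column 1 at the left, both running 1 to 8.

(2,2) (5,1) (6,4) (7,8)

(1,7) (2,2) (3,6) (4,3) (5,1) (6,4) (7,8) (8,5)

Row 1: attacked by (2,2)→{1,2,3}; (5,1)→{1,5}; (6,4)→{4}; (7,8)→{2,8}. Safe: 6, 7. Place at column 7.
Row 3: attacked by (1,7)→{5,7}; (2,2)→{1,2,3}; (5,1)→{1,3}; (6,4)→{1,4,7}; (7,8)→{4,8}. Safe: 6. Place at column 6.
Row 4: attacked by (1,7)→{4,7}; (2,2)→{2,4}; (3,6)→{5,6,7}; (5,1)→{1,2}; (6,4)→{2,4,6}; (7,8)→{5,8}. Safe: 3. Place at column 3.
Row 8: attacked by (1,7)→{7}; (2,2)→{2,8}; (3,6)→{1,6}; (4,3)→{3,7}; (5,1)→{1,4}; (6,4)→{2,4,6}; (7,8)→{7,8}. Safe: 5. Place at column 5.
Columns [7, 2, 6, 3, 1, 4, 8, 5], r−c [-6, 0, -3, 1, 4, 2, -1, 3], r+c [8, 4, 9, 7, 6, 10, 15, 13] are all distinct, so no two queens attack.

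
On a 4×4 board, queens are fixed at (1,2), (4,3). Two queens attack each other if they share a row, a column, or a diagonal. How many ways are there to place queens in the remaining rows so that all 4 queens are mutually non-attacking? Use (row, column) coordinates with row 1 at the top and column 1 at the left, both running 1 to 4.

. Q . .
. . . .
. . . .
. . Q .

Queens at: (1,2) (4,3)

1

Branch on row 2: col 4 → 1.
Sum: 1 = 1.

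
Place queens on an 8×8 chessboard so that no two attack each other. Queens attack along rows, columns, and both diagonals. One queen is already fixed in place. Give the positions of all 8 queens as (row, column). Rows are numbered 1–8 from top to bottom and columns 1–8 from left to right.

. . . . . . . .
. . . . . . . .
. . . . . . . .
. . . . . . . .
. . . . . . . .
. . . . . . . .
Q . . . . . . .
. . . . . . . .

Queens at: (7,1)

(1,3) (2,7) (3,2) (4,8) (5,6) (6,4) (7,1) (8,5)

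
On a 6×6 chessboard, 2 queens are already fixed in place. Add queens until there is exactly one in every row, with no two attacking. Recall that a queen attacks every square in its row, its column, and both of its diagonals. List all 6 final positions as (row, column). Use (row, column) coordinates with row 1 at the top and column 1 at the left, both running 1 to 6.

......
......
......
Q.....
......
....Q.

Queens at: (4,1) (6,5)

(1,2) (2,4) (3,6) (4,1) (5,3) (6,5)

Row 1: attacked by (4,1)→{1,4}; (6,5)→{5}. Safe: 2, 3, 6. Place at column 2.
Row 2: attacked by (1,2)→{1,2,3}; (4,1)→{1,3}; (6,5)→{1,5}. Safe: 4, 6. Place at column 4.
Row 3: attacked by (1,2)→{2,4}; (2,4)→{3,4,5}; (4,1)→{1,2}; (6,5)→{2,5}. Safe: 6. Place at column 6.
Row 5: attacked by (1,2)→{2,6}; (2,4)→{1,4}; (3,6)→{4,6}; (4,1)→{1,2}; (6,5)→{4,5,6}. Safe: 3. Place at column 3.
Columns [2, 4, 6, 1, 3, 5], r−c [-1, -2, -3, 3, 2, 1], r+c [3, 6, 9, 5, 8, 11] are all distinct, so no two queens attack.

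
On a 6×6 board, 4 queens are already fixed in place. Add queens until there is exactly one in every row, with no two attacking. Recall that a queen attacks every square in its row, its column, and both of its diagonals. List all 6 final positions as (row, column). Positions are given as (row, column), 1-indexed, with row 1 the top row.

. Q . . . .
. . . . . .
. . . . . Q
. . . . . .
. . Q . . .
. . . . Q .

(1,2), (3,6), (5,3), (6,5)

Row 2: attacked by (1,2)→{1,2,3}; (3,6)→{5,6}; (5,3)→{3,6}; (6,5)→{1,5}. Safe: 4. Place at column 4.
Row 4: attacked by (1,2)→{2,5}; (2,4)→{2,4,6}; (3,6)→{5,6}; (5,3)→{2,3,4}; (6,5)→{3,5}. Safe: 1. Place at column 1.
Columns [2, 4, 6, 1, 3, 5], r−c [-1, -2, -3, 3, 2, 1], r+c [3, 6, 9, 5, 8, 11] are all distinct, so no two queens attack.

(1,2) (2,4) (3,6) (4,1) (5,3) (6,5)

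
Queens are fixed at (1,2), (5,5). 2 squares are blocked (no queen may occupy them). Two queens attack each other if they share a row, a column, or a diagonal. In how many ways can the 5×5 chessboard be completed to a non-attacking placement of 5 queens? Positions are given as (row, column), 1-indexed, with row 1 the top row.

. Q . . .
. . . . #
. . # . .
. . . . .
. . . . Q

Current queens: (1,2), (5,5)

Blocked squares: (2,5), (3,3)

1

Branch on row 2: col 4 → 1.
Sum: 1 = 1.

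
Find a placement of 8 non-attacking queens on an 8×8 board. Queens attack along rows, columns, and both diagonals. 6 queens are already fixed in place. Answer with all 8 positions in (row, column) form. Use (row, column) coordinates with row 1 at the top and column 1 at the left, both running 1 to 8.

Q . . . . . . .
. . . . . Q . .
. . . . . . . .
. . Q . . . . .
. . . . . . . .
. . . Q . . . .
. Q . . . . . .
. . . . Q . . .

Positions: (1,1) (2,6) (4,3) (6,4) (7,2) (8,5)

(1,1) (2,6) (3,8) (4,3) (5,7) (6,4) (7,2) (8,5)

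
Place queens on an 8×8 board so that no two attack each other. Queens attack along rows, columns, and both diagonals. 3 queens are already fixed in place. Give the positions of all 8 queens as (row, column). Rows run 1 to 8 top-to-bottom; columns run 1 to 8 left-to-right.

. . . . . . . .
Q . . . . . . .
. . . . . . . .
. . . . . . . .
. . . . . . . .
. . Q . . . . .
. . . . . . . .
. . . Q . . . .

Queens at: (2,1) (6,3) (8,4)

Row 1: attacked by (2,1)→{1,2}; (6,3)→{3,8}; (8,4)→{4}. Safe: 5, 6, 7. Place at column 6.
Row 3: attacked by (1,6)→{4,6,8}; (2,1)→{1,2}; (6,3)→{3,6}; (8,4)→{4}. Safe: 5, 7. Place at column 5.
Row 4: attacked by (1,6)→{3,6}; (2,1)→{1,3}; (3,5)→{4,5,6}; (6,3)→{1,3,5}; (8,4)→{4,8}. Safe: 2, 7. Place at column 2.
Row 5: attacked by (1,6)→{2,6}; (2,1)→{1,4}; (3,5)→{3,5,7}; (4,2)→{1,2,3}; (6,3)→{2,3,4}; (8,4)→{1,4,7}. Safe: 8. Place at column 8.
Row 7: attacked by (1,6)→{6}; (2,1)→{1,6}; (3,5)→{1,5}; (4,2)→{2,5}; (5,8)→{6,8}; (6,3)→{2,3,4}; (8,4)→{3,4,5}. Safe: 7. Place at column 7.
Columns [6, 1, 5, 2, 8, 3, 7, 4], r−c [-5, 1, -2, 2, -3, 3, 0, 4], r+c [7, 3, 8, 6, 13, 9, 14, 12] are all distinct, so no two queens attack.

(1,6) (2,1) (3,5) (4,2) (5,8) (6,3) (7,7) (8,4)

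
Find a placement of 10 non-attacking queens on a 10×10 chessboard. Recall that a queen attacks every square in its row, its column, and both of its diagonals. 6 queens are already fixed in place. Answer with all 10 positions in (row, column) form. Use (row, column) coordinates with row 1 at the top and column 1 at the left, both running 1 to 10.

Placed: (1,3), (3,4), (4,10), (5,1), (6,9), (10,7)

Row 2: attacked by (1,3)→{2,3,4}; (3,4)→{3,4,5}; (4,10)→{8,10}; (5,1)→{1,4}; (6,9)→{5,9}; (10,7)→{7}. Safe: 6. Place at column 6.
Row 7: attacked by (1,3)→{3,9}; (2,6)→{1,6}; (3,4)→{4,8}; (4,10)→{7,10}; (5,1)→{1,3}; (6,9)→{8,9,10}; (10,7)→{4,7,10}. Safe: 2, 5. Place at column 5.
Row 8: attacked by (1,3)→{3,10}; (2,6)→{6}; (3,4)→{4,9}; (4,10)→{6,10}; (5,1)→{1,4}; (6,9)→{7,9}; (7,5)→{4,5,6}; (10,7)→{5,7,9}. Safe: 2, 8. Place at column 8.
Row 9: attacked by (1,3)→{3}; (2,6)→{6}; (3,4)→{4,10}; (4,10)→{5,10}; (5,1)→{1,5}; (6,9)→{6,9}; (7,5)→{3,5,7}; (8,8)→{7,8,9}; (10,7)→{6,7,8}. Safe: 2. Place at column 2.
Columns [3, 6, 4, 10, 1, 9, 5, 8, 2, 7], r−c [-2, -4, -1, -6, 4, -3, 2, 0, 7, 3], r+c [4, 8, 7, 14, 6, 15, 12, 16, 11, 17] are all distinct, so no two queens attack.

(1,3) (2,6) (3,4) (4,10) (5,1) (6,9) (7,5) (8,8) (9,2) (10,7)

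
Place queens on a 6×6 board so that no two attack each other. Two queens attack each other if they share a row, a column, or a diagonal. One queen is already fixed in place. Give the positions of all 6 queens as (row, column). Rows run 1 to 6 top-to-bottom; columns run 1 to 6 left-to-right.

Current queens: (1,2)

(1,2) (2,4) (3,6) (4,1) (5,3) (6,5)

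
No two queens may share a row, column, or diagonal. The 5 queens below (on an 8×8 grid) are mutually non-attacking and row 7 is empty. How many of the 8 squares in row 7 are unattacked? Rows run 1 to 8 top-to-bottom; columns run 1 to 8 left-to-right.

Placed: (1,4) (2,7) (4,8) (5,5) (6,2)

1

(1,4) attacks row 7 at column 4.
(2,7) attacks row 7 at column 7 and diagonals 2.
(4,8) attacks row 7 at column 8 and diagonals 5.
(5,5) attacks row 7 at column 5 and diagonals 3, 7.
(6,2) attacks row 7 at column 2 and diagonals 1, 3.
Attacked columns: {1, 2, 3, 4, 5, 7, 8}. Safe: {6}.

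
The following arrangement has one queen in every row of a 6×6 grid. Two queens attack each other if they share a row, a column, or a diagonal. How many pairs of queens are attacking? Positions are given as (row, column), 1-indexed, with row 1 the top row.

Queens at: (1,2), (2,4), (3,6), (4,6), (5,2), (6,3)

5

Same column: (1,2)–(5,2) (column 2); (3,6)–(4,6) (column 6).
Same diagonal: (2,4)–(4,6) (|2−4| = |4−6| = 2); (3,6)–(6,3) (|3−6| = |6−3| = 3); (5,2)–(6,3) (|5−6| = |2−3| = 1).
Total attacking pairs: 5.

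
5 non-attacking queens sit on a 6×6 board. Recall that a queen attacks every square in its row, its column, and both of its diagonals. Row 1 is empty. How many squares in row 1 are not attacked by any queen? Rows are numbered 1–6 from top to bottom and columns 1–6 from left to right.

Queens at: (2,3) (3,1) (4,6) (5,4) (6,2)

1

(2,3) attacks row 1 at column 3 and diagonals 2, 4.
(3,1) attacks row 1 at column 1 and diagonals 3.
(4,6) attacks row 1 at column 6 and diagonals 3.
(5,4) attacks row 1 at column 4.
(6,2) attacks row 1 at column 2.
Attacked columns: {1, 2, 3, 4, 6}. Safe: {5}.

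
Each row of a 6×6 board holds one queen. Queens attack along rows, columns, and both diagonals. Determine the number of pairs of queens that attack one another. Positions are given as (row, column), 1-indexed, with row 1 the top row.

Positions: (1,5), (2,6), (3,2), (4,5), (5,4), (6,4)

5

Same column: (1,5)–(4,5) (column 5); (5,4)–(6,4) (column 4).
Same diagonal: (1,5)–(2,6) (|1−2| = |5−6| = 1); (3,2)–(5,4) (|3−5| = |2−4| = 2); (4,5)–(5,4) (|4−5| = |5−4| = 1).
Total attacking pairs: 5.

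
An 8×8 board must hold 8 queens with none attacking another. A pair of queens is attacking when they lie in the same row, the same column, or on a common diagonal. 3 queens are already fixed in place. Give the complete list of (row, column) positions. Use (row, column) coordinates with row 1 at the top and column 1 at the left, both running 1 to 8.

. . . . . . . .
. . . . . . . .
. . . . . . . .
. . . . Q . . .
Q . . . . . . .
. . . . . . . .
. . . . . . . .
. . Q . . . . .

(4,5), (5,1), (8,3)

(1,4) (2,2) (3,7) (4,5) (5,1) (6,8) (7,6) (8,3)

Row 1: attacked by (4,5)→{2,5,8}; (5,1)→{1,5}; (8,3)→{3}. Safe: 4, 6, 7. Place at column 4.
Row 2: attacked by (1,4)→{3,4,5}; (4,5)→{3,5,7}; (5,1)→{1,4}; (8,3)→{3}. Safe: 2, 6, 8. Place at column 2.
Row 3: attacked by (1,4)→{2,4,6}; (2,2)→{1,2,3}; (4,5)→{4,5,6}; (5,1)→{1,3}; (8,3)→{3,8}. Safe: 7. Place at column 7.
Row 6: attacked by (1,4)→{4}; (2,2)→{2,6}; (3,7)→{4,7}; (4,5)→{3,5,7}; (5,1)→{1,2}; (8,3)→{1,3,5}. Safe: 8. Place at column 8.
Row 7: attacked by (1,4)→{4}; (2,2)→{2,7}; (3,7)→{3,7}; (4,5)→{2,5,8}; (5,1)→{1,3}; (6,8)→{7,8}; (8,3)→{2,3,4}. Safe: 6. Place at column 6.
Columns [4, 2, 7, 5, 1, 8, 6, 3], r−c [-3, 0, -4, -1, 4, -2, 1, 5], r+c [5, 4, 10, 9, 6, 14, 13, 11] are all distinct, so no two queens attack.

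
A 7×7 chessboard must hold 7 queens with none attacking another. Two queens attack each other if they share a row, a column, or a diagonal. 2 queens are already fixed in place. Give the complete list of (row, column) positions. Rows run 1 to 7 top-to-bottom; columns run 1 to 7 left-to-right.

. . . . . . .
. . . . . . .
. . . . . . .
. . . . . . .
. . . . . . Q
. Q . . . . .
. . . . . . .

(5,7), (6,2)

Row 1: attacked by (5,7)→{3,7}; (6,2)→{2,7}. Safe: 1, 4, 5, 6. Place at column 6.
Row 2: attacked by (1,6)→{5,6,7}; (5,7)→{4,7}; (6,2)→{2,6}. Safe: 1, 3. Place at column 1.
Row 3: attacked by (1,6)→{4,6}; (2,1)→{1,2}; (5,7)→{5,7}; (6,2)→{2,5}. Safe: 3. Place at column 3.
Row 4: attacked by (1,6)→{3,6}; (2,1)→{1,3}; (3,3)→{2,3,4}; (5,7)→{6,7}; (6,2)→{2,4}. Safe: 5. Place at column 5.
Row 7: attacked by (1,6)→{6}; (2,1)→{1,6}; (3,3)→{3,7}; (4,5)→{2,5}; (5,7)→{5,7}; (6,2)→{1,2,3}. Safe: 4. Place at column 4.
Columns [6, 1, 3, 5, 7, 2, 4], r−c [-5, 1, 0, -1, -2, 4, 3], r+c [7, 3, 6, 9, 12, 8, 11] are all distinct, so no two queens attack.

(1,6) (2,1) (3,3) (4,5) (5,7) (6,2) (7,4)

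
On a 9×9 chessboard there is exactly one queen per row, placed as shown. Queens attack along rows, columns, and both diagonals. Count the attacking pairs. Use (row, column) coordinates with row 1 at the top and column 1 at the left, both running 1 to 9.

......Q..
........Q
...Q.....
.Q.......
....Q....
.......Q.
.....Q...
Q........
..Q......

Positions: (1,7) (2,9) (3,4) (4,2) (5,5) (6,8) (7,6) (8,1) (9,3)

0

All columns are distinct and no two queens satisfy |Δrow| = |Δcol|, so no pair attacks.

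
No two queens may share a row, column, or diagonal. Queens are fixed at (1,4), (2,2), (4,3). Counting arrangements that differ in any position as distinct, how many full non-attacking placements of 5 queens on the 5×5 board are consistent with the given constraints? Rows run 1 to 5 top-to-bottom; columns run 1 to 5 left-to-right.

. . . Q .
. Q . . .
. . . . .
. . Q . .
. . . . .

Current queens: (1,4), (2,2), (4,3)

1

Branch on row 3: col 5 → 1.
Sum: 1 = 1.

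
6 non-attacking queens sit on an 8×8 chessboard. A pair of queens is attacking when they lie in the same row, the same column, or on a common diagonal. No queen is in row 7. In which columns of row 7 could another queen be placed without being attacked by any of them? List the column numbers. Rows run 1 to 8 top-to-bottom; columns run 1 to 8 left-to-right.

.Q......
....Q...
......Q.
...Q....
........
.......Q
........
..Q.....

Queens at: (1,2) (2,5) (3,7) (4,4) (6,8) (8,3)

(1,2) attacks row 7 at column 2 and diagonals 8.
(2,5) attacks row 7 at column 5.
(3,7) attacks row 7 at column 7 and diagonals 3.
(4,4) attacks row 7 at column 4 and diagonals 1, 7.
(6,8) attacks row 7 at column 8 and diagonals 7.
(8,3) attacks row 7 at column 3 and diagonals 2, 4.
Attacked columns: {1, 2, 3, 4, 5, 7, 8}. Safe: {6}.

columns 6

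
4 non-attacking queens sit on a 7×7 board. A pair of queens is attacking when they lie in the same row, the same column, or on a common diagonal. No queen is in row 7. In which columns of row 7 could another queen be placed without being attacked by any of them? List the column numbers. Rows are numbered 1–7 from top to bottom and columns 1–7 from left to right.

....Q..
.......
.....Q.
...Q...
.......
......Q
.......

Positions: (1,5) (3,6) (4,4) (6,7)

columns 3

(1,5) attacks row 7 at column 5.
(3,6) attacks row 7 at column 6 and diagonals 2.
(4,4) attacks row 7 at column 4 and diagonals 1, 7.
(6,7) attacks row 7 at column 7 and diagonals 6.
Attacked columns: {1, 2, 4, 5, 6, 7}. Safe: {3}.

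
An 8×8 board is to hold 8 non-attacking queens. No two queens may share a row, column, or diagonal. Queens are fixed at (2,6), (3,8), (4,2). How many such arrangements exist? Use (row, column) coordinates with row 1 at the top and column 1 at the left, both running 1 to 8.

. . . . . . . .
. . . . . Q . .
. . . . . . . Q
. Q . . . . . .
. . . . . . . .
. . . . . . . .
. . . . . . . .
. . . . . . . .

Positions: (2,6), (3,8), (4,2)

2

Branch on row 1: col 1 → 0; col 3 → 1; col 4 → 1.
Sum: 0 + 1 + 1 = 2.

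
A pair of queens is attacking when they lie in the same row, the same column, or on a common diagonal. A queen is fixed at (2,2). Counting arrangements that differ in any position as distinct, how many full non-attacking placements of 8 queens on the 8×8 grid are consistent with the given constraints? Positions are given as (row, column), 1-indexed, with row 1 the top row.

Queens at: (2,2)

16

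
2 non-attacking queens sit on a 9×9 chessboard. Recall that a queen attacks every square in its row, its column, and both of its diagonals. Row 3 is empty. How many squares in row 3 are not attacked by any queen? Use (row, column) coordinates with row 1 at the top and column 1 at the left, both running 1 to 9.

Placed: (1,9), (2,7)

(1,9) attacks row 3 at column 9 and diagonals 7.
(2,7) attacks row 3 at column 7 and diagonals 6, 8.
Attacked columns: {6, 7, 8, 9}. Safe: {1, 2, 3, 4, 5}.

5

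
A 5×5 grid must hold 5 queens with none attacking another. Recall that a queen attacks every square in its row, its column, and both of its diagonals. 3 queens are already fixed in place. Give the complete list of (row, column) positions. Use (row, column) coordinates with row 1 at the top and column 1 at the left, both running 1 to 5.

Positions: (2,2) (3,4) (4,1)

(1,5) (2,2) (3,4) (4,1) (5,3)

Row 1: attacked by (2,2)→{1,2,3}; (3,4)→{2,4}; (4,1)→{1,4}. Safe: 5. Place at column 5.
Row 5: attacked by (1,5)→{1,5}; (2,2)→{2,5}; (3,4)→{2,4}; (4,1)→{1,2}. Safe: 3. Place at column 3.
Columns [5, 2, 4, 1, 3], r−c [-4, 0, -1, 3, 2], r+c [6, 4, 7, 5, 8] are all distinct, so no two queens attack.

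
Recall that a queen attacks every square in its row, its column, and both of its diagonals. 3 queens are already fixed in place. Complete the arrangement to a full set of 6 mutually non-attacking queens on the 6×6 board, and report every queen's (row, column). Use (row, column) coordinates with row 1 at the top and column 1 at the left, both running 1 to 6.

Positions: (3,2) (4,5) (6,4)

(1,3) (2,6) (3,2) (4,5) (5,1) (6,4)

Row 1: attacked by (3,2)→{2,4}; (4,5)→{2,5}; (6,4)→{4}. Safe: 1, 3, 6. Place at column 3.
Row 2: attacked by (1,3)→{2,3,4}; (3,2)→{1,2,3}; (4,5)→{3,5}; (6,4)→{4}. Safe: 6. Place at column 6.
Row 5: attacked by (1,3)→{3}; (2,6)→{3,6}; (3,2)→{2,4}; (4,5)→{4,5,6}; (6,4)→{3,4,5}. Safe: 1. Place at column 1.
Columns [3, 6, 2, 5, 1, 4], r−c [-2, -4, 1, -1, 4, 2], r+c [4, 8, 5, 9, 6, 10] are all distinct, so no two queens attack.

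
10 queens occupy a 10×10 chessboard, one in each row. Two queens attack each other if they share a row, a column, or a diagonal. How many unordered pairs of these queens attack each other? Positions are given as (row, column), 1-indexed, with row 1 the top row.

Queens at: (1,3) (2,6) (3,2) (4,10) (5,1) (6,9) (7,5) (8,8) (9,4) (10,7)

All columns are distinct and no two queens satisfy |Δrow| = |Δcol|, so no pair attacks.

0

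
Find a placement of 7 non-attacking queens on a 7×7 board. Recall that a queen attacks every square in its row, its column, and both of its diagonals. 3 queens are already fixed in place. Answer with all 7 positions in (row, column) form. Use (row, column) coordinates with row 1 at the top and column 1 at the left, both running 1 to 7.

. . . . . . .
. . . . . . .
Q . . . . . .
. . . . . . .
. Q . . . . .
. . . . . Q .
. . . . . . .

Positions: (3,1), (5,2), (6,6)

(1,7) (2,4) (3,1) (4,5) (5,2) (6,6) (7,3)

Row 1: attacked by (3,1)→{1,3}; (5,2)→{2,6}; (6,6)→{1,6}. Safe: 4, 5, 7. Place at column 7.
Row 2: attacked by (1,7)→{6,7}; (3,1)→{1,2}; (5,2)→{2,5}; (6,6)→{2,6}. Safe: 3, 4. Place at column 4.
Row 4: attacked by (1,7)→{4,7}; (2,4)→{2,4,6}; (3,1)→{1,2}; (5,2)→{1,2,3}; (6,6)→{4,6}. Safe: 5. Place at column 5.
Row 7: attacked by (1,7)→{1,7}; (2,4)→{4}; (3,1)→{1,5}; (4,5)→{2,5}; (5,2)→{2,4}; (6,6)→{5,6,7}. Safe: 3. Place at column 3.
Columns [7, 4, 1, 5, 2, 6, 3], r−c [-6, -2, 2, -1, 3, 0, 4], r+c [8, 6, 4, 9, 7, 12, 10] are all distinct, so no two queens attack.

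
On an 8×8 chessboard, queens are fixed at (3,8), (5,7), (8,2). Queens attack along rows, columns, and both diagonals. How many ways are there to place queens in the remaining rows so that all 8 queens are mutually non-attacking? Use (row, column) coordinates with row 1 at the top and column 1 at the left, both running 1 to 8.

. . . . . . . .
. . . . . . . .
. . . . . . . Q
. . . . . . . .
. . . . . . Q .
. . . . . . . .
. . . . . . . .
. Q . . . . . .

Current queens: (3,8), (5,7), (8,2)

1

Branch on row 1: col 1 → 0; col 4 → 0; col 5 → 1.
Sum: 0 + 0 + 1 = 1.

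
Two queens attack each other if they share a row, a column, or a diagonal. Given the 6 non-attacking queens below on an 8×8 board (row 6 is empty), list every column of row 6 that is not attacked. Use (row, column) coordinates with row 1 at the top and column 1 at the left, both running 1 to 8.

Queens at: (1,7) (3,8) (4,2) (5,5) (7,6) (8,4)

columns 1, 3

(1,7) attacks row 6 at column 7 and diagonals 2.
(3,8) attacks row 6 at column 8 and diagonals 5.
(4,2) attacks row 6 at column 2 and diagonals 4.
(5,5) attacks row 6 at column 5 and diagonals 4, 6.
(7,6) attacks row 6 at column 6 and diagonals 5, 7.
(8,4) attacks row 6 at column 4 and diagonals 2, 6.
Attacked columns: {2, 4, 5, 6, 7, 8}. Safe: {1, 3}.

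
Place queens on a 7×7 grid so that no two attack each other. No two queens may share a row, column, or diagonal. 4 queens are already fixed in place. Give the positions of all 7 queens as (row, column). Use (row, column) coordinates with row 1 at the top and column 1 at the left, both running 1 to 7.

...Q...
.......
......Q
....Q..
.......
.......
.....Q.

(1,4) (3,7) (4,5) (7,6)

Row 2: attacked by (1,4)→{3,4,5}; (3,7)→{6,7}; (4,5)→{3,5,7}; (7,6)→{1,6}. Safe: 2. Place at column 2.
Row 5: attacked by (1,4)→{4}; (2,2)→{2,5}; (3,7)→{5,7}; (4,5)→{4,5,6}; (7,6)→{4,6}. Safe: 1, 3. Place at column 3.
Row 6: attacked by (1,4)→{4}; (2,2)→{2,6}; (3,7)→{4,7}; (4,5)→{3,5,7}; (5,3)→{2,3,4}; (7,6)→{5,6,7}. Safe: 1. Place at column 1.
Columns [4, 2, 7, 5, 3, 1, 6], r−c [-3, 0, -4, -1, 2, 5, 1], r+c [5, 4, 10, 9, 8, 7, 13] are all distinct, so no two queens attack.

(1,4) (2,2) (3,7) (4,5) (5,3) (6,1) (7,6)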